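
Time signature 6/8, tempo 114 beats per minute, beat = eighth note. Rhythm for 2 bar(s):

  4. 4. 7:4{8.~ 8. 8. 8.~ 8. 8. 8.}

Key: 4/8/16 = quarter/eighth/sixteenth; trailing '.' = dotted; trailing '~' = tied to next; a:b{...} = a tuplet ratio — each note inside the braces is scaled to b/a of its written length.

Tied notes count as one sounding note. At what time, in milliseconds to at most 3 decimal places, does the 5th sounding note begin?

1. 0.0ms @ 0 + 1578.947ms (3)
2. 1578.947ms @ 3 + 1578.947ms (3)
3. 3157.895ms @ 6 + 902.256ms (12/7)
4. 4060.15ms @ 54/7 + 451.128ms (6/7)
5. 4511.278ms @ 60/7 + 902.256ms (12/7)
6. 5413.534ms @ 72/7 + 451.128ms (6/7)
7. 5864.662ms @ 78/7 + 451.128ms (6/7)

note 5 onset = 60/7b = 4511.278ms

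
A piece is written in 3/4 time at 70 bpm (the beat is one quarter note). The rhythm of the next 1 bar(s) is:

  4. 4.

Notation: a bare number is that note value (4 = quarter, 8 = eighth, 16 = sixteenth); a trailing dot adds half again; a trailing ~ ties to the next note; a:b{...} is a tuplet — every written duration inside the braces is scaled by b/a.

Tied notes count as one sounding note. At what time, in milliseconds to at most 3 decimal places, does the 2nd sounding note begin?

1. 0.0ms @ 0 + 1285.714ms (3/2)
2. 1285.714ms @ 3/2 + 1285.714ms (3/2)

note 2 onset = 3/2b = 1285.714ms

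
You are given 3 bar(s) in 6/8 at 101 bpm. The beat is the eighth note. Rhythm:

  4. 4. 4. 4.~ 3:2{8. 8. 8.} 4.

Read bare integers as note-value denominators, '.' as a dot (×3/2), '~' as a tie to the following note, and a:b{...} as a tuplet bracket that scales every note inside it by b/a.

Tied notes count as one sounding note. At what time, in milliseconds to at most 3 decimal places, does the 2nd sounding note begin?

note 2 onset = 3b = 1782.178ms

1. 0.0ms @ 0 + 1782.178ms (3)
2. 1782.178ms @ 3 + 1782.178ms (3)
3. 3564.356ms @ 6 + 1782.178ms (3)
4. 5346.535ms @ 9 + 2376.238ms (4)
5. 7722.772ms @ 13 + 594.059ms (1)
6. 8316.832ms @ 14 + 594.059ms (1)
7. 8910.891ms @ 15 + 1782.178ms (3)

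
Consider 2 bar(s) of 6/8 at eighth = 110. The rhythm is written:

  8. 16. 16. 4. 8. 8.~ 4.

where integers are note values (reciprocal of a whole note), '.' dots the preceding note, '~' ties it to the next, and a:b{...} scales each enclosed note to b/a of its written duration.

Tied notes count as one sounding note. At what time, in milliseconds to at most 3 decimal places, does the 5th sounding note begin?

1. 0.0ms @ 0 + 818.182ms (3/2)
2. 818.182ms @ 3/2 + 409.091ms (3/4)
3. 1227.273ms @ 9/4 + 409.091ms (3/4)
4. 1636.364ms @ 3 + 1636.364ms (3)
5. 3272.727ms @ 6 + 818.182ms (3/2)
6. 4090.909ms @ 15/2 + 2454.545ms (9/2)

note 5 onset = 6b = 3272.727ms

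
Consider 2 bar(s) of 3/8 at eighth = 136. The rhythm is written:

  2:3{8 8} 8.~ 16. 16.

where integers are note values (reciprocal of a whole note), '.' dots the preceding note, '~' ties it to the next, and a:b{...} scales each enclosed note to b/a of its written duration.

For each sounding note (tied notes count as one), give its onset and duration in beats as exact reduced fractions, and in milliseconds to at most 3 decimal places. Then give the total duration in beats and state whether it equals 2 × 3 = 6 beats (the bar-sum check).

1) 0.0ms=0b +661.765ms=3/2b
2) 661.765ms=3/2b +661.765ms=3/2b
3) 1323.529ms=3b +992.647ms=9/4b
4) 2316.176ms=21/4b +330.882ms=3/4b
Σ=6b of 6 (136bpm 3/8) — PASS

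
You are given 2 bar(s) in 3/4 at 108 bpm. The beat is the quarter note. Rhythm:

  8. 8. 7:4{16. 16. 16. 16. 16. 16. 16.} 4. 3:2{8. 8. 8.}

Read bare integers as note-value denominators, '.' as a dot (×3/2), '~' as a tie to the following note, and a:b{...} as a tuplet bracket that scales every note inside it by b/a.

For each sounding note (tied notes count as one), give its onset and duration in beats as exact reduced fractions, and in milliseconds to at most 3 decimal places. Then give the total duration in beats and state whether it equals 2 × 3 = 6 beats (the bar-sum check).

1) 0.0ms=0b +416.667ms=3/4b
2) 416.667ms=3/4b +416.667ms=3/4b
3) 833.333ms=3/2b +119.048ms=3/14b
4) 952.381ms=12/7b +119.048ms=3/14b
5) 1071.429ms=27/14b +119.048ms=3/14b
6) 1190.476ms=15/7b +119.048ms=3/14b
7) 1309.524ms=33/14b +119.048ms=3/14b
8) 1428.571ms=18/7b +119.048ms=3/14b
9) 1547.619ms=39/14b +119.048ms=3/14b
10) 1666.667ms=3b +833.333ms=3/2b
11) 2500.0ms=9/2b +277.778ms=1/2b
12) 2777.778ms=5b +277.778ms=1/2b
13) 3055.556ms=11/2b +277.778ms=1/2b
Σ=6b of 6 (108bpm 3/4) — PASS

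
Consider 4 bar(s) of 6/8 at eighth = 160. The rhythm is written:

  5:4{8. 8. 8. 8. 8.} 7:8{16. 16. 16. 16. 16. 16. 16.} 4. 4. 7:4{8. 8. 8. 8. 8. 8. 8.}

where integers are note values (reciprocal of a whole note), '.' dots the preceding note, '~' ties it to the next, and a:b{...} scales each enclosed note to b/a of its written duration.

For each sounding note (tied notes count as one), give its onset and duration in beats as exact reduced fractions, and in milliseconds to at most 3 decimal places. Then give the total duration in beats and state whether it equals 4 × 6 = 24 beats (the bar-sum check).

1) 0.0ms=0b +450.0ms=6/5b
2) 450.0ms=6/5b +450.0ms=6/5b
3) 900.0ms=12/5b +450.0ms=6/5b
4) 1350.0ms=18/5b +450.0ms=6/5b
5) 1800.0ms=24/5b +450.0ms=6/5b
6) 2250.0ms=6b +321.429ms=6/7b
7) 2571.429ms=48/7b +321.429ms=6/7b
8) 2892.857ms=54/7b +321.429ms=6/7b
9) 3214.286ms=60/7b +321.429ms=6/7b
10) 3535.714ms=66/7b +321.429ms=6/7b
11) 3857.143ms=72/7b +321.429ms=6/7b
12) 4178.571ms=78/7b +321.429ms=6/7b
13) 4500.0ms=12b +1125.0ms=3b
14) 5625.0ms=15b +1125.0ms=3b
15) 6750.0ms=18b +321.429ms=6/7b
16) 7071.429ms=132/7b +321.429ms=6/7b
17) 7392.857ms=138/7b +321.429ms=6/7b
18) 7714.286ms=144/7b +321.429ms=6/7b
19) 8035.714ms=150/7b +321.429ms=6/7b
20) 8357.143ms=156/7b +321.429ms=6/7b
21) 8678.571ms=162/7b +321.429ms=6/7b
Σ=24b of 24 (160bpm 6/8) — PASS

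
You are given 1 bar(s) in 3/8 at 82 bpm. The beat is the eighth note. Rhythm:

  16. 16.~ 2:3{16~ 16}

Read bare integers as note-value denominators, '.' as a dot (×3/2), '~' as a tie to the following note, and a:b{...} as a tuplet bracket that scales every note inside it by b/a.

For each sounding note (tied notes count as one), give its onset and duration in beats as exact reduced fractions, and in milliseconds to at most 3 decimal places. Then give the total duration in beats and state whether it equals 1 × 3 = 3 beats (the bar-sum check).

1) 0.0ms=0b +548.78ms=3/4b
2) 548.78ms=3/4b +1646.341ms=9/4b
Σ=3b of 3 (82bpm 3/8) — PASS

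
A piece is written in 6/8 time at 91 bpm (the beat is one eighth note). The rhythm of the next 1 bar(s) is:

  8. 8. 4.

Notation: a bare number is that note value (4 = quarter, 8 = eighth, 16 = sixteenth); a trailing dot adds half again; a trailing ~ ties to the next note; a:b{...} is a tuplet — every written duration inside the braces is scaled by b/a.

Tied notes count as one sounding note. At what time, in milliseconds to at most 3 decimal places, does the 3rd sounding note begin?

1. 0.0ms @ 0 + 989.011ms (3/2)
2. 989.011ms @ 3/2 + 989.011ms (3/2)
3. 1978.022ms @ 3 + 1978.022ms (3)

note 3 onset = 3b = 1978.022ms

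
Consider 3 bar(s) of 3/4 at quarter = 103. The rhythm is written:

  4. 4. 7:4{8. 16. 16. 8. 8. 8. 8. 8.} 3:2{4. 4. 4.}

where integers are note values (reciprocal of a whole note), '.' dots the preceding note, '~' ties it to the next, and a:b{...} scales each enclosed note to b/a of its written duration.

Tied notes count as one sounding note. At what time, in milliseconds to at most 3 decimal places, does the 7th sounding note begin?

1. 0.0ms @ 0 + 873.786ms (3/2)
2. 873.786ms @ 3/2 + 873.786ms (3/2)
3. 1747.573ms @ 3 + 249.653ms (3/7)
4. 1997.226ms @ 24/7 + 124.827ms (3/14)
5. 2122.053ms @ 51/14 + 124.827ms (3/14)
6. 2246.879ms @ 27/7 + 249.653ms (3/7)
7. 2496.533ms @ 30/7 + 249.653ms (3/7)
8. 2746.186ms @ 33/7 + 249.653ms (3/7)
9. 2995.839ms @ 36/7 + 249.653ms (3/7)
10. 3245.492ms @ 39/7 + 249.653ms (3/7)
11. 3495.146ms @ 6 + 582.524ms (1)
12. 4077.67ms @ 7 + 582.524ms (1)
13. 4660.194ms @ 8 + 582.524ms (1)

note 7 onset = 30/7b = 2496.533ms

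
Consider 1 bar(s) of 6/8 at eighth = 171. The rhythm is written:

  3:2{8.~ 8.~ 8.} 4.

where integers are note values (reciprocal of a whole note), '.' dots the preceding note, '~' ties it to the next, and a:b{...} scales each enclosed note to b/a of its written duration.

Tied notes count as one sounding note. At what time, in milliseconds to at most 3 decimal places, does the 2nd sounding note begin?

1. 0.0ms @ 0 + 1052.632ms (3)
2. 1052.632ms @ 3 + 1052.632ms (3)

note 2 onset = 3b = 1052.632ms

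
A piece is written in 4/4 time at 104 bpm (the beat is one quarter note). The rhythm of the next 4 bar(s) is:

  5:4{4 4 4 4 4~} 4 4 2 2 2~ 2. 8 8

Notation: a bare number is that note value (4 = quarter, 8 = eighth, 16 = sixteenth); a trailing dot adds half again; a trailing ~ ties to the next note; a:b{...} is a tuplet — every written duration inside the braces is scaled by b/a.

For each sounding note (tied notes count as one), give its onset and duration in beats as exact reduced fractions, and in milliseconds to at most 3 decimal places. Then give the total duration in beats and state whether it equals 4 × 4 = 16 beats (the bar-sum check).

1) 0.0ms=0b +461.538ms=4/5b
2) 461.538ms=4/5b +461.538ms=4/5b
3) 923.077ms=8/5b +461.538ms=4/5b
4) 1384.615ms=12/5b +461.538ms=4/5b
5) 1846.154ms=16/5b +1038.462ms=9/5b
6) 2884.615ms=5b +576.923ms=1b
7) 3461.538ms=6b +1153.846ms=2b
8) 4615.385ms=8b +1153.846ms=2b
9) 5769.231ms=10b +2884.615ms=5b
10) 8653.846ms=15b +288.462ms=1/2b
11) 8942.308ms=31/2b +288.462ms=1/2b
Σ=16b of 16 (104bpm 4/4) — PASS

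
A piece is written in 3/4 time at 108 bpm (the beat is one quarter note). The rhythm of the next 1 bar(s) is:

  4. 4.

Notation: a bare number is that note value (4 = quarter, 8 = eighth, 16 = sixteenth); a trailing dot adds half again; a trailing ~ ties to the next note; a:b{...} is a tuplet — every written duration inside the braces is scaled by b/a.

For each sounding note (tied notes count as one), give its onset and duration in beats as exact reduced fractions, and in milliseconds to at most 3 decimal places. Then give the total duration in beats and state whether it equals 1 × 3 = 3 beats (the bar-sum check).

1) 0.0ms=0b +833.333ms=3/2b
2) 833.333ms=3/2b +833.333ms=3/2b
Σ=3b of 3 (108bpm 3/4) — PASS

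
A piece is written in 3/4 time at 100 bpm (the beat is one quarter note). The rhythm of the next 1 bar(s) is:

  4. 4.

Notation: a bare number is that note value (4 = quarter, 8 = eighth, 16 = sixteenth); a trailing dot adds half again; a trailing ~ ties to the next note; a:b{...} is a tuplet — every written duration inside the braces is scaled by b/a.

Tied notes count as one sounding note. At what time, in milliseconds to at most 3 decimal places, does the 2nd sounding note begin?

1. 0.0ms @ 0 + 900.0ms (3/2)
2. 900.0ms @ 3/2 + 900.0ms (3/2)

note 2 onset = 3/2b = 900.0ms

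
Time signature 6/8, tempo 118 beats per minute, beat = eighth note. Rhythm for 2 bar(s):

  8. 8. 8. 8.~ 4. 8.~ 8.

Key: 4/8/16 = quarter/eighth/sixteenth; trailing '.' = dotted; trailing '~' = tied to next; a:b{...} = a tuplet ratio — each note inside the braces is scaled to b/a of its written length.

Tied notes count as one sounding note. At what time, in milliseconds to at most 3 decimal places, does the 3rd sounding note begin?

1. 0.0ms @ 0 + 762.712ms (3/2)
2. 762.712ms @ 3/2 + 762.712ms (3/2)
3. 1525.424ms @ 3 + 762.712ms (3/2)
4. 2288.136ms @ 9/2 + 2288.136ms (9/2)
5. 4576.271ms @ 9 + 1525.424ms (3)

note 3 onset = 3b = 1525.424ms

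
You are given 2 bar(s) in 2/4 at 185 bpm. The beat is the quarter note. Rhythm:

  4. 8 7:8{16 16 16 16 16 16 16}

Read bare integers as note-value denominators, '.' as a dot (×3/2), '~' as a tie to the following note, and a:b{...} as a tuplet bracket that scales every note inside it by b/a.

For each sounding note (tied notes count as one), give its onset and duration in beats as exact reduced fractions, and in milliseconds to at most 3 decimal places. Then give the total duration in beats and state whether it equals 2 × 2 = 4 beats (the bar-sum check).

1) 0.0ms=0b +486.486ms=3/2b
2) 486.486ms=3/2b +162.162ms=1/2b
3) 648.649ms=2b +92.664ms=2/7b
4) 741.313ms=16/7b +92.664ms=2/7b
5) 833.977ms=18/7b +92.664ms=2/7b
6) 926.641ms=20/7b +92.664ms=2/7b
7) 1019.305ms=22/7b +92.664ms=2/7b
8) 1111.969ms=24/7b +92.664ms=2/7b
9) 1204.633ms=26/7b +92.664ms=2/7b
Σ=4b of 4 (185bpm 2/4) — PASS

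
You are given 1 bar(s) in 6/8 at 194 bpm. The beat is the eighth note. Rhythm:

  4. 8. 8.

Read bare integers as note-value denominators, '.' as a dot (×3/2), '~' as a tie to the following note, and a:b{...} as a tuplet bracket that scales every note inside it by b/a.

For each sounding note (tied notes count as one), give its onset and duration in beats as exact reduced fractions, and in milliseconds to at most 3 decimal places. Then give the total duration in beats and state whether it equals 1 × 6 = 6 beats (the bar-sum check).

1) 0.0ms=0b +927.835ms=3b
2) 927.835ms=3b +463.918ms=3/2b
3) 1391.753ms=9/2b +463.918ms=3/2b
Σ=6b of 6 (194bpm 6/8) — PASS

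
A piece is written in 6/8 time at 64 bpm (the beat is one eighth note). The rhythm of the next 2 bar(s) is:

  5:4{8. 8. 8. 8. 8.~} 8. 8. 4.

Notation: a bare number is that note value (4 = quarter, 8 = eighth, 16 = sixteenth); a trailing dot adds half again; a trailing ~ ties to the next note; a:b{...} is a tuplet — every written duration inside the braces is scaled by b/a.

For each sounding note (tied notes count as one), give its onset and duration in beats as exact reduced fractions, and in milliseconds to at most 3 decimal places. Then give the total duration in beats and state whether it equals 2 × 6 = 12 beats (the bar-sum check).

1) 0.0ms=0b +1125.0ms=6/5b
2) 1125.0ms=6/5b +1125.0ms=6/5b
3) 2250.0ms=12/5b +1125.0ms=6/5b
4) 3375.0ms=18/5b +1125.0ms=6/5b
5) 4500.0ms=24/5b +2531.25ms=27/10b
6) 7031.25ms=15/2b +1406.25ms=3/2b
7) 8437.5ms=9b +2812.5ms=3b
Σ=12b of 12 (64bpm 6/8) — PASS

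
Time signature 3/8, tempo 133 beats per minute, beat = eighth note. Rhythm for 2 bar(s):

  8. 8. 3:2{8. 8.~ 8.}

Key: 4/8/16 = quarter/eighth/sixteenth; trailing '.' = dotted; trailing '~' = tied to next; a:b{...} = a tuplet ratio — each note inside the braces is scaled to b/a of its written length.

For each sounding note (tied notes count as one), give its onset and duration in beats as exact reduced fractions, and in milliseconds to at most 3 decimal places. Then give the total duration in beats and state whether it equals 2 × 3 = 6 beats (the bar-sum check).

1) 0.0ms=0b +676.692ms=3/2b
2) 676.692ms=3/2b +676.692ms=3/2b
3) 1353.383ms=3b +451.128ms=1b
4) 1804.511ms=4b +902.256ms=2b
Σ=6b of 6 (133bpm 3/8) — PASS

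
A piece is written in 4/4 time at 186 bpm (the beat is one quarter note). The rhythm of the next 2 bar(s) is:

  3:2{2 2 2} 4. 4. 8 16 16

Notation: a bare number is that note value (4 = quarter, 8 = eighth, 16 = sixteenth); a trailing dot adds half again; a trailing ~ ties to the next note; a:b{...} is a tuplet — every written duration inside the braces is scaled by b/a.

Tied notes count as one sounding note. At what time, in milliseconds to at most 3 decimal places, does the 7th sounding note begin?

1. 0.0ms @ 0 + 430.108ms (4/3)
2. 430.108ms @ 4/3 + 430.108ms (4/3)
3. 860.215ms @ 8/3 + 430.108ms (4/3)
4. 1290.323ms @ 4 + 483.871ms (3/2)
5. 1774.194ms @ 11/2 + 483.871ms (3/2)
6. 2258.065ms @ 7 + 161.29ms (1/2)
7. 2419.355ms @ 15/2 + 80.645ms (1/4)
8. 2500.0ms @ 31/4 + 80.645ms (1/4)

note 7 onset = 15/2b = 2419.355ms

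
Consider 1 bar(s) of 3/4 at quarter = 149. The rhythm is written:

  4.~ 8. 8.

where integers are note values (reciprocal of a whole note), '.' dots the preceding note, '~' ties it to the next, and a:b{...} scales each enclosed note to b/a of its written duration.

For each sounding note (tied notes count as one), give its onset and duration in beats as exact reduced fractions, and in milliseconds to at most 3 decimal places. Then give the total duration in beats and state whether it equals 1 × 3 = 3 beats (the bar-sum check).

1) 0.0ms=0b +906.04ms=9/4b
2) 906.04ms=9/4b +302.013ms=3/4b
Σ=3b of 3 (149bpm 3/4) — PASS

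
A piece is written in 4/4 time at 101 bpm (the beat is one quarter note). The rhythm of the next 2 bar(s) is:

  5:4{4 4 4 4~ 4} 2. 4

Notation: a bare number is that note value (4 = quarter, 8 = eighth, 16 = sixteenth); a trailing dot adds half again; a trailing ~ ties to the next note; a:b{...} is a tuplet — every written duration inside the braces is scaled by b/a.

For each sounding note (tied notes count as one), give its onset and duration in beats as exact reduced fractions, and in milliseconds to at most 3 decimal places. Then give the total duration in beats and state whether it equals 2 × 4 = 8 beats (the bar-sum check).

1) 0.0ms=0b +475.248ms=4/5b
2) 475.248ms=4/5b +475.248ms=4/5b
3) 950.495ms=8/5b +475.248ms=4/5b
4) 1425.743ms=12/5b +950.495ms=8/5b
5) 2376.238ms=4b +1782.178ms=3b
6) 4158.416ms=7b +594.059ms=1b
Σ=8b of 8 (101bpm 4/4) — PASS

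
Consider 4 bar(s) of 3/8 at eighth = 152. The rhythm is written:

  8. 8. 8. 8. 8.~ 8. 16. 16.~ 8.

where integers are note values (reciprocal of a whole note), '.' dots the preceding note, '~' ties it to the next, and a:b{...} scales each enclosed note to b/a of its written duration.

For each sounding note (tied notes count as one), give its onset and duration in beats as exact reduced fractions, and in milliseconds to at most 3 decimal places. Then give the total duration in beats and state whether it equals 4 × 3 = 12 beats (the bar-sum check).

1) 0.0ms=0b +592.105ms=3/2b
2) 592.105ms=3/2b +592.105ms=3/2b
3) 1184.211ms=3b +592.105ms=3/2b
4) 1776.316ms=9/2b +592.105ms=3/2b
5) 2368.421ms=6b +1184.211ms=3b
6) 3552.632ms=9b +296.053ms=3/4b
7) 3848.684ms=39/4b +888.158ms=9/4b
Σ=12b of 12 (152bpm 3/8) — PASS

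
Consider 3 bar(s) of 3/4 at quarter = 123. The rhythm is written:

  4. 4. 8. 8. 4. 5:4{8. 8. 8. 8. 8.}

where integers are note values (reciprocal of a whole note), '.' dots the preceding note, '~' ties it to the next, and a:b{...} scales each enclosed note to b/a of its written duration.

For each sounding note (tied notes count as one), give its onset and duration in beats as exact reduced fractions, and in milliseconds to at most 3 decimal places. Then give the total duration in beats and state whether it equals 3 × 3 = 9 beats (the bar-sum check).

1) 0.0ms=0b +731.707ms=3/2b
2) 731.707ms=3/2b +731.707ms=3/2b
3) 1463.415ms=3b +365.854ms=3/4b
4) 1829.268ms=15/4b +365.854ms=3/4b
5) 2195.122ms=9/2b +731.707ms=3/2b
6) 2926.829ms=6b +292.683ms=3/5b
7) 3219.512ms=33/5b +292.683ms=3/5b
8) 3512.195ms=36/5b +292.683ms=3/5b
9) 3804.878ms=39/5b +292.683ms=3/5b
10) 4097.561ms=42/5b +292.683ms=3/5b
Σ=9b of 9 (123bpm 3/4) — PASS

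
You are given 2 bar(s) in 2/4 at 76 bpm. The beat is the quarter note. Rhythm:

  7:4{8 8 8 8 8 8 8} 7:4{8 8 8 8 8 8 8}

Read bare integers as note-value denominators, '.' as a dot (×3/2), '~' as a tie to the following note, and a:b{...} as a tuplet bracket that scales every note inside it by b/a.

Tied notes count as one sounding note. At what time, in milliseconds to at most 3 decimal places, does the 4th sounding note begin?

1. 0.0ms @ 0 + 225.564ms (2/7)
2. 225.564ms @ 2/7 + 225.564ms (2/7)
3. 451.128ms @ 4/7 + 225.564ms (2/7)
4. 676.692ms @ 6/7 + 225.564ms (2/7)
5. 902.256ms @ 8/7 + 225.564ms (2/7)
6. 1127.82ms @ 10/7 + 225.564ms (2/7)
7. 1353.383ms @ 12/7 + 225.564ms (2/7)
8. 1578.947ms @ 2 + 225.564ms (2/7)
9. 1804.511ms @ 16/7 + 225.564ms (2/7)
10. 2030.075ms @ 18/7 + 225.564ms (2/7)
11. 2255.639ms @ 20/7 + 225.564ms (2/7)
12. 2481.203ms @ 22/7 + 225.564ms (2/7)
13. 2706.767ms @ 24/7 + 225.564ms (2/7)
14. 2932.331ms @ 26/7 + 225.564ms (2/7)

note 4 onset = 6/7b = 676.692ms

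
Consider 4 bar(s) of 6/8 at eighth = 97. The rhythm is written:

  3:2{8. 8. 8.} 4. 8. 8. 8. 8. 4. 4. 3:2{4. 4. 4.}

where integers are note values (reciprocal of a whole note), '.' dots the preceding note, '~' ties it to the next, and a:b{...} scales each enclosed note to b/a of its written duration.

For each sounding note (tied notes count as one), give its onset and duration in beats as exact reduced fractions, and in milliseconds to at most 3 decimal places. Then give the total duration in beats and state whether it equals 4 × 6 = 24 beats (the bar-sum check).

1) 0.0ms=0b +618.557ms=1b
2) 618.557ms=1b +618.557ms=1b
3) 1237.113ms=2b +618.557ms=1b
4) 1855.67ms=3b +1855.67ms=3b
5) 3711.34ms=6b +927.835ms=3/2b
6) 4639.175ms=15/2b +927.835ms=3/2b
7) 5567.01ms=9b +927.835ms=3/2b
8) 6494.845ms=21/2b +927.835ms=3/2b
9) 7422.68ms=12b +1855.67ms=3b
10) 9278.351ms=15b +1855.67ms=3b
11) 11134.021ms=18b +1237.113ms=2b
12) 12371.134ms=20b +1237.113ms=2b
13) 13608.247ms=22b +1237.113ms=2b
Σ=24b of 24 (97bpm 6/8) — PASS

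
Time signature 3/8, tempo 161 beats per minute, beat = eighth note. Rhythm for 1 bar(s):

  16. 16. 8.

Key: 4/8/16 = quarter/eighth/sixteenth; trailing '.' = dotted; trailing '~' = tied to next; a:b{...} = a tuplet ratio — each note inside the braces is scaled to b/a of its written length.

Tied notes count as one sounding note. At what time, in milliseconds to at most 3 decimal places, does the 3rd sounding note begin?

1. 0.0ms @ 0 + 279.503ms (3/4)
2. 279.503ms @ 3/4 + 279.503ms (3/4)
3. 559.006ms @ 3/2 + 559.006ms (3/2)

note 3 onset = 3/2b = 559.006ms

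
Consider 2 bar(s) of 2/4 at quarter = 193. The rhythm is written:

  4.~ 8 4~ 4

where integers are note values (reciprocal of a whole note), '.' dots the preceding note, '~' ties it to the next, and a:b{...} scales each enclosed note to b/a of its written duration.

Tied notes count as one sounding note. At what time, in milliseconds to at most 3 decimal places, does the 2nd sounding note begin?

note 2 onset = 2b = 621.762ms

1. 0.0ms @ 0 + 621.762ms (2)
2. 621.762ms @ 2 + 621.762ms (2)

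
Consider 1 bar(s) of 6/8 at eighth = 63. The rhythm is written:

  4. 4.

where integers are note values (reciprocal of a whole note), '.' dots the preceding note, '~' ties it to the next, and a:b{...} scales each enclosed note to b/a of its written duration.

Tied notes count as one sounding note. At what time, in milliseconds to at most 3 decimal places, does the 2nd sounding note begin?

note 2 onset = 3b = 2857.143ms

1. 0.0ms @ 0 + 2857.143ms (3)
2. 2857.143ms @ 3 + 2857.143ms (3)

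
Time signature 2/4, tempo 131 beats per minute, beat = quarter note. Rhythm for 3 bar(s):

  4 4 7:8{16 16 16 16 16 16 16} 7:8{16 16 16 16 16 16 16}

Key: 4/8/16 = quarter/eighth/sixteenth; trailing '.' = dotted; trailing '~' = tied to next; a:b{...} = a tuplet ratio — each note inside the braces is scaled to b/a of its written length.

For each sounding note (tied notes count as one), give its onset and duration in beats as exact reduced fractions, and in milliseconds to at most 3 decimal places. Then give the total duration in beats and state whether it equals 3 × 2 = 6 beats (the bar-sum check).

1) 0.0ms=0b +458.015ms=1b
2) 458.015ms=1b +458.015ms=1b
3) 916.031ms=2b +130.862ms=2/7b
4) 1046.892ms=16/7b +130.862ms=2/7b
5) 1177.754ms=18/7b +130.862ms=2/7b
6) 1308.615ms=20/7b +130.862ms=2/7b
7) 1439.477ms=22/7b +130.862ms=2/7b
8) 1570.338ms=24/7b +130.862ms=2/7b
9) 1701.2ms=26/7b +130.862ms=2/7b
10) 1832.061ms=4b +130.862ms=2/7b
11) 1962.923ms=30/7b +130.862ms=2/7b
12) 2093.784ms=32/7b +130.862ms=2/7b
13) 2224.646ms=34/7b +130.862ms=2/7b
14) 2355.507ms=36/7b +130.862ms=2/7b
15) 2486.369ms=38/7b +130.862ms=2/7b
16) 2617.23ms=40/7b +130.862ms=2/7b
Σ=6b of 6 (131bpm 2/4) — PASS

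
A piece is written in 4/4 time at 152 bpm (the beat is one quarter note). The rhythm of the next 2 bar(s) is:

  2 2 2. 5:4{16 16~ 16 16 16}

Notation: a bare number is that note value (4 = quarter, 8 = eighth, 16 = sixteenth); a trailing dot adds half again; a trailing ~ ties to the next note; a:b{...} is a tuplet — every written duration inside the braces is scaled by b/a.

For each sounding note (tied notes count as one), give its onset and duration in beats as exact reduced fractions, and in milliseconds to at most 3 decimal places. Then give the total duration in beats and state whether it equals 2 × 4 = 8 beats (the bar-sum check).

1) 0.0ms=0b +789.474ms=2b
2) 789.474ms=2b +789.474ms=2b
3) 1578.947ms=4b +1184.211ms=3b
4) 2763.158ms=7b +78.947ms=1/5b
5) 2842.105ms=36/5b +157.895ms=2/5b
6) 3000.0ms=38/5b +78.947ms=1/5b
7) 3078.947ms=39/5b +78.947ms=1/5b
Σ=8b of 8 (152bpm 4/4) — PASS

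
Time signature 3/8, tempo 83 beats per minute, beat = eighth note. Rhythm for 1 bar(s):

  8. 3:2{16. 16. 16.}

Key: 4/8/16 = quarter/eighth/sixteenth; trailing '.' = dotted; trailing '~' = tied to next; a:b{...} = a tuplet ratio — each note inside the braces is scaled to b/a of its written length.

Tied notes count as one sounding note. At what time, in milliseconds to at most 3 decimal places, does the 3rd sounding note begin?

1. 0.0ms @ 0 + 1084.337ms (3/2)
2. 1084.337ms @ 3/2 + 361.446ms (1/2)
3. 1445.783ms @ 2 + 361.446ms (1/2)
4. 1807.229ms @ 5/2 + 361.446ms (1/2)

note 3 onset = 2b = 1445.783ms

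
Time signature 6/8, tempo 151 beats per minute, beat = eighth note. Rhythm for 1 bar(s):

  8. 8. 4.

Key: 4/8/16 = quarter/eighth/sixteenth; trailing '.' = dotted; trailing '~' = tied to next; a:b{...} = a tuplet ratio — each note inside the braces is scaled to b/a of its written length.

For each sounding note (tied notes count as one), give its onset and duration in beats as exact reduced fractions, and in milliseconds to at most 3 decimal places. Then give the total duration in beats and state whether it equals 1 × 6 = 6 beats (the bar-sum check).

1) 0.0ms=0b +596.026ms=3/2b
2) 596.026ms=3/2b +596.026ms=3/2b
3) 1192.053ms=3b +1192.053ms=3b
Σ=6b of 6 (151bpm 6/8) — PASS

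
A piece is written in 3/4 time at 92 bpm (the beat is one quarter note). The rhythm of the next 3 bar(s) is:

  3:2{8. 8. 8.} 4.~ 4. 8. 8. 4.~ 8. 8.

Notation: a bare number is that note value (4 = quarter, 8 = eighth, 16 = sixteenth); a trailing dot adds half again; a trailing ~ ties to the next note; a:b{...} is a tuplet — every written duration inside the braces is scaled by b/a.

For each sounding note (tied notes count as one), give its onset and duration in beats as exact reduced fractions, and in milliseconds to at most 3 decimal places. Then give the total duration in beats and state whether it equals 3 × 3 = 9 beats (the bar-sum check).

1) 0.0ms=0b +326.087ms=1/2b
2) 326.087ms=1/2b +326.087ms=1/2b
3) 652.174ms=1b +326.087ms=1/2b
4) 978.261ms=3/2b +1956.522ms=3b
5) 2934.783ms=9/2b +489.13ms=3/4b
6) 3423.913ms=21/4b +489.13ms=3/4b
7) 3913.043ms=6b +1467.391ms=9/4b
8) 5380.435ms=33/4b +489.13ms=3/4b
Σ=9b of 9 (92bpm 3/4) — PASS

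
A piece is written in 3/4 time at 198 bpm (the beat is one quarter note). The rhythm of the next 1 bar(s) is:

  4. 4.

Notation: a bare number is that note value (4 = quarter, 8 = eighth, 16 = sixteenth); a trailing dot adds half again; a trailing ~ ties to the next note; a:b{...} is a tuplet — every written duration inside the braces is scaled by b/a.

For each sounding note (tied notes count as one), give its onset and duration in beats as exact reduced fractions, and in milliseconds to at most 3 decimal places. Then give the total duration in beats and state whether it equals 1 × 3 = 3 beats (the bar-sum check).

1) 0.0ms=0b +454.545ms=3/2b
2) 454.545ms=3/2b +454.545ms=3/2b
Σ=3b of 3 (198bpm 3/4) — PASS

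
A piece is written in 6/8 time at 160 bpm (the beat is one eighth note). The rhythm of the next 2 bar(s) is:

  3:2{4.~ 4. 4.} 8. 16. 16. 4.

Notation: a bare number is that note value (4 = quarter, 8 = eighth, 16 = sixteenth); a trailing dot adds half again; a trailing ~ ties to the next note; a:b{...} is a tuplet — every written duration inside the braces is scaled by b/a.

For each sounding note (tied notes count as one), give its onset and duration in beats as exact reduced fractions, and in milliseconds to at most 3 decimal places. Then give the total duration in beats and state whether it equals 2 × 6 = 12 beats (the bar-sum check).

1) 0.0ms=0b +1500.0ms=4b
2) 1500.0ms=4b +750.0ms=2b
3) 2250.0ms=6b +562.5ms=3/2b
4) 2812.5ms=15/2b +281.25ms=3/4b
5) 3093.75ms=33/4b +281.25ms=3/4b
6) 3375.0ms=9b +1125.0ms=3b
Σ=12b of 12 (160bpm 6/8) — PASS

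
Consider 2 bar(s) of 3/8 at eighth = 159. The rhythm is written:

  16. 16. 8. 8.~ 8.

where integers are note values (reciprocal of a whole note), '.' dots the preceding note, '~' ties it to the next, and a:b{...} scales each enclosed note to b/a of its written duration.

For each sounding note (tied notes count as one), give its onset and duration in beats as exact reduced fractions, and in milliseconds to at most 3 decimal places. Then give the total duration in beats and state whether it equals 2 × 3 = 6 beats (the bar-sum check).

1) 0.0ms=0b +283.019ms=3/4b
2) 283.019ms=3/4b +283.019ms=3/4b
3) 566.038ms=3/2b +566.038ms=3/2b
4) 1132.075ms=3b +1132.075ms=3b
Σ=6b of 6 (159bpm 3/8) — PASS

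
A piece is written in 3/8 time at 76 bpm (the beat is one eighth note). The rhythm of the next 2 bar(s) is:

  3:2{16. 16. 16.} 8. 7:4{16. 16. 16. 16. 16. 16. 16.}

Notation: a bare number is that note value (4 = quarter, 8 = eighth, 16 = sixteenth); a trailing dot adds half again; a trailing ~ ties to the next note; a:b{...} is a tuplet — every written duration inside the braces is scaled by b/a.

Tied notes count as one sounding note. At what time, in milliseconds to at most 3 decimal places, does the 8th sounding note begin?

note 8 onset = 30/7b = 3383.459ms

1. 0.0ms @ 0 + 394.737ms (1/2)
2. 394.737ms @ 1/2 + 394.737ms (1/2)
3. 789.474ms @ 1 + 394.737ms (1/2)
4. 1184.211ms @ 3/2 + 1184.211ms (3/2)
5. 2368.421ms @ 3 + 338.346ms (3/7)
6. 2706.767ms @ 24/7 + 338.346ms (3/7)
7. 3045.113ms @ 27/7 + 338.346ms (3/7)
8. 3383.459ms @ 30/7 + 338.346ms (3/7)
9. 3721.805ms @ 33/7 + 338.346ms (3/7)
10. 4060.15ms @ 36/7 + 338.346ms (3/7)
11. 4398.496ms @ 39/7 + 338.346ms (3/7)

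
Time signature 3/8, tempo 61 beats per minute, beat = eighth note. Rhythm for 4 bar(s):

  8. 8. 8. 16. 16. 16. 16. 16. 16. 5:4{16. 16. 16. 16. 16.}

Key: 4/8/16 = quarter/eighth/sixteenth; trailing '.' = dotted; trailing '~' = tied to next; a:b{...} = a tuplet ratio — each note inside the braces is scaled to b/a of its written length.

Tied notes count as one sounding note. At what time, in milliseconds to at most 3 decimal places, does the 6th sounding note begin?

1. 0.0ms @ 0 + 1475.41ms (3/2)
2. 1475.41ms @ 3/2 + 1475.41ms (3/2)
3. 2950.82ms @ 3 + 1475.41ms (3/2)
4. 4426.23ms @ 9/2 + 737.705ms (3/4)
5. 5163.934ms @ 21/4 + 737.705ms (3/4)
6. 5901.639ms @ 6 + 737.705ms (3/4)
7. 6639.344ms @ 27/4 + 737.705ms (3/4)
8. 7377.049ms @ 15/2 + 737.705ms (3/4)
9. 8114.754ms @ 33/4 + 737.705ms (3/4)
10. 8852.459ms @ 9 + 590.164ms (3/5)
11. 9442.623ms @ 48/5 + 590.164ms (3/5)
12. 10032.787ms @ 51/5 + 590.164ms (3/5)
13. 10622.951ms @ 54/5 + 590.164ms (3/5)
14. 11213.115ms @ 57/5 + 590.164ms (3/5)

note 6 onset = 6b = 5901.639ms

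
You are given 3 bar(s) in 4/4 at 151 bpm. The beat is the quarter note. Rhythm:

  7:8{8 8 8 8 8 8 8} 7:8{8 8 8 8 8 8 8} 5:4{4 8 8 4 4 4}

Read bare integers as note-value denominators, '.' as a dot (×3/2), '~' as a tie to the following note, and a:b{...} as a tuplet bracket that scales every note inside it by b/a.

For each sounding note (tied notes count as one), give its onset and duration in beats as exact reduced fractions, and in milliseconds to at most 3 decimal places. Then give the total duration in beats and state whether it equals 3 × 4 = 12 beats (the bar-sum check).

1) 0.0ms=0b +227.058ms=4/7b
2) 227.058ms=4/7b +227.058ms=4/7b
3) 454.115ms=8/7b +227.058ms=4/7b
4) 681.173ms=12/7b +227.058ms=4/7b
5) 908.231ms=16/7b +227.058ms=4/7b
6) 1135.289ms=20/7b +227.058ms=4/7b
7) 1362.346ms=24/7b +227.058ms=4/7b
8) 1589.404ms=4b +227.058ms=4/7b
9) 1816.462ms=32/7b +227.058ms=4/7b
10) 2043.519ms=36/7b +227.058ms=4/7b
11) 2270.577ms=40/7b +227.058ms=4/7b
12) 2497.635ms=44/7b +227.058ms=4/7b
13) 2724.693ms=48/7b +227.058ms=4/7b
14) 2951.75ms=52/7b +227.058ms=4/7b
15) 3178.808ms=8b +317.881ms=4/5b
16) 3496.689ms=44/5b +158.94ms=2/5b
17) 3655.629ms=46/5b +158.94ms=2/5b
18) 3814.57ms=48/5b +317.881ms=4/5b
19) 4132.45ms=52/5b +317.881ms=4/5b
20) 4450.331ms=56/5b +317.881ms=4/5b
Σ=12b of 12 (151bpm 4/4) — PASS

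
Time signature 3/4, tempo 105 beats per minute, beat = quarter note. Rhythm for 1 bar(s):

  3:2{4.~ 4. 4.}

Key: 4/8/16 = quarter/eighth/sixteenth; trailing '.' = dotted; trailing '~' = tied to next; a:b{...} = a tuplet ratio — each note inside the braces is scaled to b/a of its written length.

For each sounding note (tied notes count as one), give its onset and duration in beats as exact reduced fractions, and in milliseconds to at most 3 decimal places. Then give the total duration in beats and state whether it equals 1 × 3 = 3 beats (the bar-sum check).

1) 0.0ms=0b +1142.857ms=2b
2) 1142.857ms=2b +571.429ms=1b
Σ=3b of 3 (105bpm 3/4) — PASS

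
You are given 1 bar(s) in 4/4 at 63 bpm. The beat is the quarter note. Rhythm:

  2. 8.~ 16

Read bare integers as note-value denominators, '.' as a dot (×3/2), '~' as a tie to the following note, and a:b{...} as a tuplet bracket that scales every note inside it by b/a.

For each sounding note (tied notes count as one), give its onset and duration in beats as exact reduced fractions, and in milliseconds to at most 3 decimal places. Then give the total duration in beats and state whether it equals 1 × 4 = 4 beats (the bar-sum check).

1) 0.0ms=0b +2857.143ms=3b
2) 2857.143ms=3b +952.381ms=1b
Σ=4b of 4 (63bpm 4/4) — PASS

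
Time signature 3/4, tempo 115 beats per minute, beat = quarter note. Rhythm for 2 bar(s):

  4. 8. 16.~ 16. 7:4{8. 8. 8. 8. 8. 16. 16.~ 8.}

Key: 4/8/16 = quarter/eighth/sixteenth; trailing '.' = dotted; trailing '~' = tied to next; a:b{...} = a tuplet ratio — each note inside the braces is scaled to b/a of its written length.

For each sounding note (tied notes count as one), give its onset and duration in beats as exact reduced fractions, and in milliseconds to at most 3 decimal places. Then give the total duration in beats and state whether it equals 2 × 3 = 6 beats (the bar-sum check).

1) 0.0ms=0b +782.609ms=3/2b
2) 782.609ms=3/2b +391.304ms=3/4b
3) 1173.913ms=9/4b +391.304ms=3/4b
4) 1565.217ms=3b +223.602ms=3/7b
5) 1788.82ms=24/7b +223.602ms=3/7b
6) 2012.422ms=27/7b +223.602ms=3/7b
7) 2236.025ms=30/7b +223.602ms=3/7b
8) 2459.627ms=33/7b +223.602ms=3/7b
9) 2683.23ms=36/7b +111.801ms=3/14b
10) 2795.031ms=75/14b +335.404ms=9/14b
Σ=6b of 6 (115bpm 3/4) — PASS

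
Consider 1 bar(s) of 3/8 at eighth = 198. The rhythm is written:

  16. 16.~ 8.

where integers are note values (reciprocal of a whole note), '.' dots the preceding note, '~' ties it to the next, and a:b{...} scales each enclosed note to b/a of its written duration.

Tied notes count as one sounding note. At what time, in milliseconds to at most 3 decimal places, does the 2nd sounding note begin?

1. 0.0ms @ 0 + 227.273ms (3/4)
2. 227.273ms @ 3/4 + 681.818ms (9/4)

note 2 onset = 3/4b = 227.273ms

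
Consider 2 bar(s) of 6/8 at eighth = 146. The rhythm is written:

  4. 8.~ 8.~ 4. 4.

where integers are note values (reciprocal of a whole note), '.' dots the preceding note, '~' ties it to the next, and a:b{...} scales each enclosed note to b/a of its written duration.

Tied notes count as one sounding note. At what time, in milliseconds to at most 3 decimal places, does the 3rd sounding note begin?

1. 0.0ms @ 0 + 1232.877ms (3)
2. 1232.877ms @ 3 + 2465.753ms (6)
3. 3698.63ms @ 9 + 1232.877ms (3)

note 3 onset = 9b = 3698.63ms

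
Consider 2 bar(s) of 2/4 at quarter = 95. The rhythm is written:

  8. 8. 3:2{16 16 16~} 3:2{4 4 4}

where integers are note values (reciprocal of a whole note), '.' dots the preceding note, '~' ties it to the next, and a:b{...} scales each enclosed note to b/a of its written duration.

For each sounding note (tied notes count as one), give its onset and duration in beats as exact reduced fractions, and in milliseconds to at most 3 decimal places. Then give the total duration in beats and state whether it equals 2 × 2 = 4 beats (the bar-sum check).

1) 0.0ms=0b +473.684ms=3/4b
2) 473.684ms=3/4b +473.684ms=3/4b
3) 947.368ms=3/2b +105.263ms=1/6b
4) 1052.632ms=5/3b +105.263ms=1/6b
5) 1157.895ms=11/6b +526.316ms=5/6b
6) 1684.211ms=8/3b +421.053ms=2/3b
7) 2105.263ms=10/3b +421.053ms=2/3b
Σ=4b of 4 (95bpm 2/4) — PASS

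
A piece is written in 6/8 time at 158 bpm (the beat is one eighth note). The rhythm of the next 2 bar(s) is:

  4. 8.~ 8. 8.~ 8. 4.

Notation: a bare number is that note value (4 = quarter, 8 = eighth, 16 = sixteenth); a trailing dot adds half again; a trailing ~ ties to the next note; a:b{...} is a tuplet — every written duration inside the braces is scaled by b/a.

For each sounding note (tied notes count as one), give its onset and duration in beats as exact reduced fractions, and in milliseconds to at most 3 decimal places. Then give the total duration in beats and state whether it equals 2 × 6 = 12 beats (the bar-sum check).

1) 0.0ms=0b +1139.241ms=3b
2) 1139.241ms=3b +1139.241ms=3b
3) 2278.481ms=6b +1139.241ms=3b
4) 3417.722ms=9b +1139.241ms=3b
Σ=12b of 12 (158bpm 6/8) — PASS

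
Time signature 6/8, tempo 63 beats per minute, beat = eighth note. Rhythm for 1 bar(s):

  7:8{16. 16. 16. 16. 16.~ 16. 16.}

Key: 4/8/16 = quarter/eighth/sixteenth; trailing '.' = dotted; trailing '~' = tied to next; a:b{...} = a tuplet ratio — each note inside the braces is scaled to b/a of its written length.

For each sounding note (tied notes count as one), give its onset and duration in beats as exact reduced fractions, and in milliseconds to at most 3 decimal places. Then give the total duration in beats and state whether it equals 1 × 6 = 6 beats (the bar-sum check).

1) 0.0ms=0b +816.327ms=6/7b
2) 816.327ms=6/7b +816.327ms=6/7b
3) 1632.653ms=12/7b +816.327ms=6/7b
4) 2448.98ms=18/7b +816.327ms=6/7b
5) 3265.306ms=24/7b +1632.653ms=12/7b
6) 4897.959ms=36/7b +816.327ms=6/7b
Σ=6b of 6 (63bpm 6/8) — PASS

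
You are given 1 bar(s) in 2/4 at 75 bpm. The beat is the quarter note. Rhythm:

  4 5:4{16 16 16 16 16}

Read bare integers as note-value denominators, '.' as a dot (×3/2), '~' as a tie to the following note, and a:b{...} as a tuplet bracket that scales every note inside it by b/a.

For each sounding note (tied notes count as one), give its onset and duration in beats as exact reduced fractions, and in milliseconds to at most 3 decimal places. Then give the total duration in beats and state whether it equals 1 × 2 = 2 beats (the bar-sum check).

1) 0.0ms=0b +800.0ms=1b
2) 800.0ms=1b +160.0ms=1/5b
3) 960.0ms=6/5b +160.0ms=1/5b
4) 1120.0ms=7/5b +160.0ms=1/5b
5) 1280.0ms=8/5b +160.0ms=1/5b
6) 1440.0ms=9/5b +160.0ms=1/5b
Σ=2b of 2 (75bpm 2/4) — PASS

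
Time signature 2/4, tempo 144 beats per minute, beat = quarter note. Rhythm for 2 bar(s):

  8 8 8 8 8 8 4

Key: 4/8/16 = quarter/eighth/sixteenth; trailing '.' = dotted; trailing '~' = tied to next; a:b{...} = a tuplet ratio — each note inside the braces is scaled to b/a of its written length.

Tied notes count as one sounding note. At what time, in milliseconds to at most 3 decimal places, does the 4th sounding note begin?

note 4 onset = 3/2b = 625.0ms

1. 0.0ms @ 0 + 208.333ms (1/2)
2. 208.333ms @ 1/2 + 208.333ms (1/2)
3. 416.667ms @ 1 + 208.333ms (1/2)
4. 625.0ms @ 3/2 + 208.333ms (1/2)
5. 833.333ms @ 2 + 208.333ms (1/2)
6. 1041.667ms @ 5/2 + 208.333ms (1/2)
7. 1250.0ms @ 3 + 416.667ms (1)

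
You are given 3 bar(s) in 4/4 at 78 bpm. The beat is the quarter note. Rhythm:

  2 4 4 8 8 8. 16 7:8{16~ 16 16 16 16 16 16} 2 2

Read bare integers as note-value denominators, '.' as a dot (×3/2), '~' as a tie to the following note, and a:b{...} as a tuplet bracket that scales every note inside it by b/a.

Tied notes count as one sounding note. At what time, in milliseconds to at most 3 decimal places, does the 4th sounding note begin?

note 4 onset = 4b = 3076.923ms

1. 0.0ms @ 0 + 1538.462ms (2)
2. 1538.462ms @ 2 + 769.231ms (1)
3. 2307.692ms @ 3 + 769.231ms (1)
4. 3076.923ms @ 4 + 384.615ms (1/2)
5. 3461.538ms @ 9/2 + 384.615ms (1/2)
6. 3846.154ms @ 5 + 576.923ms (3/4)
7. 4423.077ms @ 23/4 + 192.308ms (1/4)
8. 4615.385ms @ 6 + 439.56ms (4/7)
9. 5054.945ms @ 46/7 + 219.78ms (2/7)
10. 5274.725ms @ 48/7 + 219.78ms (2/7)
11. 5494.505ms @ 50/7 + 219.78ms (2/7)
12. 5714.286ms @ 52/7 + 219.78ms (2/7)
13. 5934.066ms @ 54/7 + 219.78ms (2/7)
14. 6153.846ms @ 8 + 1538.462ms (2)
15. 7692.308ms @ 10 + 1538.462ms (2)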